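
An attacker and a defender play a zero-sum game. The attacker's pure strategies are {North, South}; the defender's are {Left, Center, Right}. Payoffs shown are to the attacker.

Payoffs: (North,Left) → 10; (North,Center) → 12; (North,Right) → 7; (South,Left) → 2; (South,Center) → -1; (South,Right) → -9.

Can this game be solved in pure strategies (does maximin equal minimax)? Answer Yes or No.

Yes

Row minima: North → 7, South → -9; maximin = 7.
Column maxima: Left → 10, Center → 12, Right → 7; minimax = 7.
maximin = minimax = 7, so a saddle point exists.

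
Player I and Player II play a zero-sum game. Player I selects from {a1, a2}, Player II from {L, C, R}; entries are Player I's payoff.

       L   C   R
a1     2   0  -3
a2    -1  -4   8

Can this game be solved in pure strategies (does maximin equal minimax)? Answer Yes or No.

Row minima: a1 → -3, a2 → -4; maximin = -3.
Column maxima: L → 2, C → 0, R → 8; minimax = 0.
-3 ≠ 0, so no pure-strategy equilibrium exists.

No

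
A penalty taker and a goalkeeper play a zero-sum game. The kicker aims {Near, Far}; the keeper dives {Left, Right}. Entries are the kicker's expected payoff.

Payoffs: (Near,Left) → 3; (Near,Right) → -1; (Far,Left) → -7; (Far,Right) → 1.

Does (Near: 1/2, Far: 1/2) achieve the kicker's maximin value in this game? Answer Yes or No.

Against Left this mix gives (1/2)·3 + (1/2)·(-7) = -2.
Against Right this mix gives (1/2)·(-1) + (1/2)·1 = 0.
The keeper will play Left, holding the kicker to -2. Shifting weight toward the row that does better against Left would raise this floor (the equalizing mix achieves -1/3 against both Left and Right), so the proposed strategy is not optimal.

No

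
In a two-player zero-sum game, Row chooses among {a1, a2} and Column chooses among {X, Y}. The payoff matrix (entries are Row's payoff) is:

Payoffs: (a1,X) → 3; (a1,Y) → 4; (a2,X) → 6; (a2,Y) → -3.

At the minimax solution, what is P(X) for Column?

Row minima: a1 → 3, a2 → -3; maximin = 3.
Column maxima: X → 6, Y → 4; minimax = 4.
3 ≠ 4, so there is no saddle point; optimal play is mixed.
Let Row play a1 with probability p. Expected payoff against X: 3p + 6(1−p) = −3p + 6; against Y: 4p + (-3)(1−p) = 7p − 3.
Setting these equal: −3p + 6 = 7p − 3 ⇒ −10p = -9 ⇒ p = 9/10, and the value is (-3)·(9/10) + 6 = 33/10.
For Column: with q = P(X), equating a1's and a2's payoffs gives −q + 4 = 9q − 3 ⇒ q = 7/10.

7/10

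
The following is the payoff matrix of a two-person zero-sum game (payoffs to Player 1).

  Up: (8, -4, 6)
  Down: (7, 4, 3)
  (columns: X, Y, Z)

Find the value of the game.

36/11

Row minima: Up → -4, Down → 3; maximin = 3.
Column maxima: X → 8, Y → 4, Z → 6; minimax = 4.
3 ≠ 4, so there is no saddle point; optimal play is mixed.
X is strictly dominated by Y (it gives Player 1 strictly more in every row), so Player 2 never plays it.
On the remaining 2×2 (Up, Down vs Y, Z):
Let Player 1 play Up with probability p. Expected payoff against Y: (-4)p + 4(1−p) = −8p + 4; against Z: 6p + 3(1−p) = 3p + 3.
Setting these equal: −8p + 4 = 3p + 3 ⇒ −11p = -1 ⇒ p = 1/11, and the value is (-8)·(1/11) + 4 = 36/11.
For Player 2: with q = P(Y), equating Up's and Down's payoffs gives −10q + 6 = q + 3 ⇒ q = 3/11.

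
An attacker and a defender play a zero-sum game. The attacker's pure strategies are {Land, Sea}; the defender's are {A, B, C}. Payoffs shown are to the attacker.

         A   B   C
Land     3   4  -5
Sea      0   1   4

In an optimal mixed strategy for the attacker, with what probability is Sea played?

Row minima: Land → -5, Sea → 0; maximin = 0.
Column maxima: A → 3, B → 4, C → 4; minimax = 3.
0 ≠ 3, so there is no saddle point; optimal play is mixed.
B is strictly dominated by A (it gives the attacker strictly more in every row), so the defender never plays it.
On the remaining 2×2 (Land, Sea vs A, C):
Let the attacker play Land with probability p. Expected payoff against A: 3p + 0(1−p) = 3p; against C: (-5)p + 4(1−p) = −9p + 4.
Setting these equal: 3p = −9p + 4 ⇒ 12p = 4 ⇒ p = 1/3, and the value is (3)·(1/3) = 1.
For the defender: with q = P(A), equating Land's and Sea's payoffs gives 8q − 5 = −4q + 4 ⇒ q = 3/4.

2/3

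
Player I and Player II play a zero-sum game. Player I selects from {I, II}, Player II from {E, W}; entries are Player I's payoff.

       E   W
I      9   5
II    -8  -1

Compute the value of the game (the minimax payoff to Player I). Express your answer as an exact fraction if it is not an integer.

Row minima: I → 5, II → -8; maximin = 5.
Column maxima: E → 9, W → 5; minimax = 5.
Since maximin = minimax = 5, there is a saddle point and the value is 5.

5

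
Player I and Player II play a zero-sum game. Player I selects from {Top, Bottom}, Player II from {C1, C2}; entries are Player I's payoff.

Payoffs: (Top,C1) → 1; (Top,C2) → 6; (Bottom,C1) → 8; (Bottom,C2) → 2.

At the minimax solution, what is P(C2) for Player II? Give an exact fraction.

Row minima: Top → 1, Bottom → 2; maximin = 2.
Column maxima: C1 → 8, C2 → 6; minimax = 6.
2 ≠ 6, so there is no saddle point; optimal play is mixed.
Let Player I play Top with probability p. Expected payoff against C1: 1p + 8(1−p) = −7p + 8; against C2: 6p + 2(1−p) = 4p + 2.
Setting these equal: −7p + 8 = 4p + 2 ⇒ −11p = -6 ⇒ p = 6/11, and the value is (-7)·(6/11) + 8 = 46/11.
For Player II: with q = P(C1), equating Top's and Bottom's payoffs gives −5q + 6 = 6q + 2 ⇒ q = 4/11.

7/11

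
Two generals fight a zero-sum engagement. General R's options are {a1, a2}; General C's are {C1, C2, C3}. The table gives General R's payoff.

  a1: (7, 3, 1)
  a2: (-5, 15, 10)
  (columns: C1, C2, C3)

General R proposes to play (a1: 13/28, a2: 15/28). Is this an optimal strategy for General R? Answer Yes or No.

Against C1 this mix gives (13/28)·7 + (15/28)·(-5) = 4/7.
Against C2 this mix gives (13/28)·3 + (15/28)·15 = 66/7.
Against C3 this mix gives (13/28)·1 + (15/28)·10 = 163/28.
General C will play C1, holding General R to 4/7. Shifting weight toward the row that does better against C1 would raise this floor (the equalizing mix achieves 25/7 against both C1 and C3), so the proposed strategy is not optimal.

No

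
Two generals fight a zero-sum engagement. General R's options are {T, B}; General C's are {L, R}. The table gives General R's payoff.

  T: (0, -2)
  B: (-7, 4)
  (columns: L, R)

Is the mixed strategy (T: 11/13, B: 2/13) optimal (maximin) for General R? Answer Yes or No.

Against L this mix gives (11/13)·0 + (2/13)·(-7) = -14/13.
Against R this mix gives (11/13)·(-2) + (2/13)·4 = -14/13.
All of General C's active replies (L, R) yield -14/13, and no column does worse for General R. The mix makes General C indifferent and guarantees -14/13, so it is optimal.

Yes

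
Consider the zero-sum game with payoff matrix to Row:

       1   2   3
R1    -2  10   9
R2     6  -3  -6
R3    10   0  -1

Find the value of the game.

4

Row minima: R1 → -2, R2 → -6, R3 → -1; maximin = -1.
Column maxima: 1 → 10, 2 → 10, 3 → 9; minimax = 9.
-1 ≠ 9, so there is no saddle point; optimal play is mixed.
R2 is strictly dominated by R3, so Row never plays it.
2 is strictly dominated by 3 (it gives Row strictly more in every row), so Column never plays it.
On the remaining 2×2 (R1, R3 vs 1, 3):
Let Row play R1 with probability p. Expected payoff against 1: (-2)p + 10(1−p) = −12p + 10; against 3: 9p + (-1)(1−p) = 10p − 1.
Setting these equal: −12p + 10 = 10p − 1 ⇒ −22p = -11 ⇒ p = 1/2, and the value is (-12)·(1/2) + 10 = 4.
For Column: with q = P(1), equating R1's and R3's payoffs gives −11q + 9 = 11q − 1 ⇒ q = 5/11.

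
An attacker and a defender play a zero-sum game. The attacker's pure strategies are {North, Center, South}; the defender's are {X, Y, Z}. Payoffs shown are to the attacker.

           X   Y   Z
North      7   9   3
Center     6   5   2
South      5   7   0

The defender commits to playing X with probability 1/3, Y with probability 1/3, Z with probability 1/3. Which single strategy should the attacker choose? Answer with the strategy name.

North

Expected payoff of North: (1/3)·7 + (1/3)·9 + (1/3)·3 = 19/3.
Expected payoff of Center: (1/3)·6 + (1/3)·5 + (1/3)·2 = 13/3.
Expected payoff of South: (1/3)·5 + (1/3)·7 + (1/3)·0 = 4.
The largest is 19/3, so the attacker's best response is North.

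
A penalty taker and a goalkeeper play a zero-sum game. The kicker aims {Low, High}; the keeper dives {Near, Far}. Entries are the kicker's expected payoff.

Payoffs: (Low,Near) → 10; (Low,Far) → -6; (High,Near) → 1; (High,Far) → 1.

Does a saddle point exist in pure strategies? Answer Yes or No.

Yes

Row minima: Low → -6, High → 1; maximin = 1.
Column maxima: Near → 10, Far → 1; minimax = 1.
maximin = minimax = 1, so a saddle point exists.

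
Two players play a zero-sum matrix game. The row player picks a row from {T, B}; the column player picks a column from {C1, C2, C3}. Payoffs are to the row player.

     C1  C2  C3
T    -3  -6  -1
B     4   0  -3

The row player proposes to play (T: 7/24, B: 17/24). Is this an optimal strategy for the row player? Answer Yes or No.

No

Against C1 this mix gives (7/24)·(-3) + (17/24)·4 = 47/24.
Against C2 this mix gives (7/24)·(-6) + (17/24)·0 = -7/4.
Against C3 this mix gives (7/24)·(-1) + (17/24)·(-3) = -29/12.
The column player will play C3, holding the row player to -29/12. Shifting weight toward the row that does better against C3 would raise this floor (the equalizing mix achieves -9/4 against both C3 and C2), so the proposed strategy is not optimal.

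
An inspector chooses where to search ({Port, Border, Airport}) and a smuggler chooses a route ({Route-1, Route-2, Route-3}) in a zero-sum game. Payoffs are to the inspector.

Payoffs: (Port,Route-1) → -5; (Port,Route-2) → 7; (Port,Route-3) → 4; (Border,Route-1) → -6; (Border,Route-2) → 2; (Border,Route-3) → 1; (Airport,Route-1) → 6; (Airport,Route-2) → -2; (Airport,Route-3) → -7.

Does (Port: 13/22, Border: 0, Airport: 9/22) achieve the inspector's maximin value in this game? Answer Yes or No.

Against Route-1 this mix gives (13/22)·(-5) + (9/22)·6 = -1/2.
Against Route-2 this mix gives (13/22)·7 + (9/22)·(-2) = 73/22.
Against Route-3 this mix gives (13/22)·4 + (9/22)·(-7) = -1/2.
All of the smuggler's active replies (Route-1, Route-3) yield -1/2, and no column does worse for the inspector. The mix makes the smuggler indifferent and guarantees -1/2, so it is optimal.

Yes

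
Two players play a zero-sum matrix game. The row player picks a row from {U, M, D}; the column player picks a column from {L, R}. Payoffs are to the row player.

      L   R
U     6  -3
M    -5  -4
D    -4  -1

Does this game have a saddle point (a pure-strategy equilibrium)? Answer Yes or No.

No

Row minima: U → -3, M → -5, D → -4; maximin = -3.
Column maxima: L → 6, R → -1; minimax = -1.
-3 ≠ -1, so no pure-strategy equilibrium exists.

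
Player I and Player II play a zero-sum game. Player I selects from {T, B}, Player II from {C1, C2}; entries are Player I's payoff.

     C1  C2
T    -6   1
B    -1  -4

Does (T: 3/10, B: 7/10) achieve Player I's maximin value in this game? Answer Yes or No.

Against C1 this mix gives (3/10)·(-6) + (7/10)·(-1) = -5/2.
Against C2 this mix gives (3/10)·1 + (7/10)·(-4) = -5/2.
All of Player II's active replies (C1, C2) yield -5/2, and no column does worse for Player I. The mix makes Player II indifferent and guarantees -5/2, so it is optimal.

Yes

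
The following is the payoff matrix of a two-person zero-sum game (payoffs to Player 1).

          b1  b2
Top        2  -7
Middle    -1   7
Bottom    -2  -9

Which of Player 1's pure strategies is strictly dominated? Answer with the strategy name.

Bottom

Top gives a strictly higher payoff than Bottom against every column: 2 > -2, -7 > -9.
So Bottom is strictly dominated and Player 1 never plays it.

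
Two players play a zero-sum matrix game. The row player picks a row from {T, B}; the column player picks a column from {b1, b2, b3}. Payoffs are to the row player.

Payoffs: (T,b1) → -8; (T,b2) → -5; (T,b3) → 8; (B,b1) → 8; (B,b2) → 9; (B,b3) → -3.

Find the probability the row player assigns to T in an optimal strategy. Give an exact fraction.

Row minima: T → -8, B → -3; maximin = -3.
Column maxima: b1 → 8, b2 → 9, b3 → 8; minimax = 8.
-3 ≠ 8, so there is no saddle point; optimal play is mixed.
b2 is strictly dominated by b1 (it gives the row player strictly more in every row), so the column player never plays it.
On the remaining 2×2 (T, B vs b1, b3):
Let the row player play T with probability p. Expected payoff against b1: (-8)p + 8(1−p) = −16p + 8; against b3: 8p + (-3)(1−p) = 11p − 3.
Setting these equal: −16p + 8 = 11p − 3 ⇒ −27p = -11 ⇒ p = 11/27, and the value is (-16)·(11/27) + 8 = 40/27.
For the column player: with q = P(b1), equating T's and B's payoffs gives −16q + 8 = 11q − 3 ⇒ q = 11/27.

11/27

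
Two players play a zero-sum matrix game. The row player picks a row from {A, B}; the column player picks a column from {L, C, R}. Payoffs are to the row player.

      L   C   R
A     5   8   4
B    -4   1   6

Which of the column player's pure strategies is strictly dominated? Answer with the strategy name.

C

L holds the row player's payoff strictly below C in every row: 5 < 8, -4 < 1.
So C is strictly dominated for the column player.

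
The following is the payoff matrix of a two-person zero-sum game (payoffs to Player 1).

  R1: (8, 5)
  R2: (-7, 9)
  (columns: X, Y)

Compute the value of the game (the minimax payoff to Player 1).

107/19

Row minima: R1 → 5, R2 → -7; maximin = 5.
Column maxima: X → 8, Y → 9; minimax = 8.
5 ≠ 8, so there is no saddle point; optimal play is mixed.
Let Player 1 play R1 with probability p. Expected payoff against X: 8p + (-7)(1−p) = 15p − 7; against Y: 5p + 9(1−p) = −4p + 9.
Setting these equal: 15p − 7 = −4p + 9 ⇒ 19p = 16 ⇒ p = 16/19, and the value is (15)·(16/19) − 7 = 107/19.
For Player 2: with q = P(X), equating R1's and R2's payoffs gives 3q + 5 = −16q + 9 ⇒ q = 4/19.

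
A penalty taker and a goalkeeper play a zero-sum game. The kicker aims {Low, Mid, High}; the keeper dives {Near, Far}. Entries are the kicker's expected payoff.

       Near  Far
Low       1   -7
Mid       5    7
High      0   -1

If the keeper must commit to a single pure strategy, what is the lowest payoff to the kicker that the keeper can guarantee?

Column maxima: Near → 5, Far → 7.
The smallest of these is 5.

5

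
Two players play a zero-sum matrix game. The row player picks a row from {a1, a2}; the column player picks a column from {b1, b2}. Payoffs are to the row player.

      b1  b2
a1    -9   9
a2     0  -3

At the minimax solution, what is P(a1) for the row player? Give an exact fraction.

1/7

Row minima: a1 → -9, a2 → -3; maximin = -3.
Column maxima: b1 → 0, b2 → 9; minimax = 0.
-3 ≠ 0, so there is no saddle point; optimal play is mixed.
Let the row player play a1 with probability p. Expected payoff against b1: (-9)p + 0(1−p) = −9p; against b2: 9p + (-3)(1−p) = 12p − 3.
Setting these equal: −9p = 12p − 3 ⇒ −21p = -3 ⇒ p = 1/7, and the value is (-9)·(1/7) = -9/7.
For the column player: with q = P(b1), equating a1's and a2's payoffs gives −18q + 9 = 3q − 3 ⇒ q = 4/7.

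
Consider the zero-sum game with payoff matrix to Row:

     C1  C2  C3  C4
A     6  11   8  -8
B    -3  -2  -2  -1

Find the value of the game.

-15/8

Row minima: A → -8, B → -3; maximin = -3.
Column maxima: C1 → 6, C2 → 11, C3 → 8, C4 → -1; minimax = -1.
-3 ≠ -1, so there is no saddle point; optimal play is mixed.
C2 is strictly dominated by C1 (it gives Row strictly more in every row), so Column never plays it.
C3 is strictly dominated by C1 (it gives Row strictly more in every row), so Column never plays it.
On the remaining 2×2 (A, B vs C1, C4):
Let Row play A with probability p. Expected payoff against C1: 6p + (-3)(1−p) = 9p − 3; against C4: (-8)p + (-1)(1−p) = −7p − 1.
Setting these equal: 9p − 3 = −7p − 1 ⇒ 16p = 2 ⇒ p = 1/8, and the value is (9)·(1/8) − 3 = -15/8.
For Column: with q = P(C1), equating A's and B's payoffs gives 14q − 8 = −2q − 1 ⇒ q = 7/16.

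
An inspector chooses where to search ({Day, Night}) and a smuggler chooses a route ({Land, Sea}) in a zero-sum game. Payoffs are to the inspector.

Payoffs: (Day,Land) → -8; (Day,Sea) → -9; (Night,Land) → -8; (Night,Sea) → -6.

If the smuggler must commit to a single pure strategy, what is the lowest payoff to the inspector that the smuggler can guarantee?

Column maxima: Land → -8, Sea → -6.
The smallest of these is -8.

-8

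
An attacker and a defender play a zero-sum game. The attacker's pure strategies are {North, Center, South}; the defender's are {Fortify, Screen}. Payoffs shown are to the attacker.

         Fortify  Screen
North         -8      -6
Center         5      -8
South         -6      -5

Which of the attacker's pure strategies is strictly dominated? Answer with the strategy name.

South gives a strictly higher payoff than North against every column: -6 > -8, -5 > -6.
So North is strictly dominated and the attacker never plays it.

North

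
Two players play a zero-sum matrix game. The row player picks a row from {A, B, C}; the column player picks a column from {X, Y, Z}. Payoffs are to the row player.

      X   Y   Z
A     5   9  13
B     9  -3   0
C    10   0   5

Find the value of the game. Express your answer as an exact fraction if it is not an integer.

45/7

Row minima: A → 5, B → -3, C → 0; maximin = 5.
Column maxima: X → 10, Y → 9, Z → 13; minimax = 9.
5 ≠ 9, so there is no saddle point; optimal play is mixed.
B is strictly dominated by C, so the row player never plays it.
Z is strictly dominated by Y (it gives the row player strictly more in every row), so the column player never plays it.
On the remaining 2×2 (A, C vs X, Y):
Let the row player play A with probability p. Expected payoff against X: 5p + 10(1−p) = −5p + 10; against Y: 9p + 0(1−p) = 9p.
Setting these equal: −5p + 10 = 9p ⇒ −14p = -10 ⇒ p = 5/7, and the value is (-5)·(5/7) + 10 = 45/7.
For the column player: with q = P(X), equating A's and C's payoffs gives −4q + 9 = 10q ⇒ q = 9/14.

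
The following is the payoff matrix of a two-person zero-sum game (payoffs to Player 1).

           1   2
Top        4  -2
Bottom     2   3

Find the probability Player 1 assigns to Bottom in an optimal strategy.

Row minima: Top → -2, Bottom → 2; maximin = 2.
Column maxima: 1 → 4, 2 → 3; minimax = 3.
2 ≠ 3, so there is no saddle point; optimal play is mixed.
Let Player 1 play Top with probability p. Expected payoff against 1: 4p + 2(1−p) = 2p + 2; against 2: (-2)p + 3(1−p) = −5p + 3.
Setting these equal: 2p + 2 = −5p + 3 ⇒ 7p = 1 ⇒ p = 1/7, and the value is (2)·(1/7) + 2 = 16/7.
For Player 2: with q = P(1), equating Top's and Bottom's payoffs gives 6q − 2 = −q + 3 ⇒ q = 5/7.

6/7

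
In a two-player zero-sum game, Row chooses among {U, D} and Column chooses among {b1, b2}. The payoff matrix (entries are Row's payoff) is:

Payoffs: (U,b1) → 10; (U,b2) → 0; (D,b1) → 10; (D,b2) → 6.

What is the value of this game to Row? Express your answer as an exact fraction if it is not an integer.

Row minima: U → 0, D → 6; maximin = 6.
Column maxima: b1 → 10, b2 → 6; minimax = 6.
Since maximin = minimax = 6, there is a saddle point and the value is 6.

6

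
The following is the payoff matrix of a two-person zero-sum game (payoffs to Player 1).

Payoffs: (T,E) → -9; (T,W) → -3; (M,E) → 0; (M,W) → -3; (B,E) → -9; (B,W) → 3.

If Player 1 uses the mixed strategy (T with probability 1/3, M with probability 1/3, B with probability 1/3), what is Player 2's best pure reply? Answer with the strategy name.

If Player 2 plays E, Player 1's expected payoff is (1/3)·(-9) + (1/3)·0 + (1/3)·(-9) = -6.
If Player 2 plays W, Player 1's expected payoff is (1/3)·(-3) + (1/3)·(-3) + (1/3)·3 = -1.
Player 2 minimizes Player 1's payoff; the smallest is -6, so the best response is E.

E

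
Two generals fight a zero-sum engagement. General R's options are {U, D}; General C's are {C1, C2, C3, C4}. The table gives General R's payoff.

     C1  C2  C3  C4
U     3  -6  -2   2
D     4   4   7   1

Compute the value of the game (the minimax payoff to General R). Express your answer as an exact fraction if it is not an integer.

14/11

Row minima: U → -6, D → 1; maximin = 1.
Column maxima: C1 → 4, C2 → 4, C3 → 7, C4 → 2; minimax = 2.
1 ≠ 2, so there is no saddle point; optimal play is mixed.
C1 is strictly dominated by C4 (it gives General R strictly more in every row), so General C never plays it.
C3 is strictly dominated by C2 (it gives General R strictly more in every row), so General C never plays it.
On the remaining 2×2 (U, D vs C2, C4):
Let General R play U with probability p. Expected payoff against C2: (-6)p + 4(1−p) = −10p + 4; against C4: 2p + 1(1−p) = p + 1.
Setting these equal: −10p + 4 = p + 1 ⇒ −11p = -3 ⇒ p = 3/11, and the value is (-10)·(3/11) + 4 = 14/11.
For General C: with q = P(C2), equating U's and D's payoffs gives −8q + 2 = 3q + 1 ⇒ q = 1/11.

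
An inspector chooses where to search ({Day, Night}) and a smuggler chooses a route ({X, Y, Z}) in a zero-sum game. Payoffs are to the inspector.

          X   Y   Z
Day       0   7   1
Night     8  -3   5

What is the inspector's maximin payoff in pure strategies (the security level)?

0

Row minima: Day → 0, Night → -3.
The best of these is 0.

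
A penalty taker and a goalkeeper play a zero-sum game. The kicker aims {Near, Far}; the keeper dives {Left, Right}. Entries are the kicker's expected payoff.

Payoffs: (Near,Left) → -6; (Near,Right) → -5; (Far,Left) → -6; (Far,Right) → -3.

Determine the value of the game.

-6

Row minima: Near → -6, Far → -6; maximin = -6.
Column maxima: Left → -6, Right → -3; minimax = -6.
Since maximin = minimax = -6, there is a saddle point and the value is -6.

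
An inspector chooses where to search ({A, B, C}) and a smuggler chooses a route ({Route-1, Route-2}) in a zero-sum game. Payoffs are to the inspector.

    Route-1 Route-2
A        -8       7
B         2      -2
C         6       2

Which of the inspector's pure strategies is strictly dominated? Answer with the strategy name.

B

C gives a strictly higher payoff than B against every column: 6 > 2, 2 > -2.
So B is strictly dominated and the inspector never plays it.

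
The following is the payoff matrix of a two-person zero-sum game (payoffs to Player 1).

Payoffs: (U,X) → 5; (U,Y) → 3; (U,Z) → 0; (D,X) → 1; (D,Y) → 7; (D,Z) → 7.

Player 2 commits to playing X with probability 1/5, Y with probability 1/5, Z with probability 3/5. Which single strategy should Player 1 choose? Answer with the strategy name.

D

Expected payoff of U: (1/5)·5 + (1/5)·3 + (3/5)·0 = 8/5.
Expected payoff of D: (1/5)·1 + (1/5)·7 + (3/5)·7 = 29/5.
The largest is 29/5, so Player 1's best response is D.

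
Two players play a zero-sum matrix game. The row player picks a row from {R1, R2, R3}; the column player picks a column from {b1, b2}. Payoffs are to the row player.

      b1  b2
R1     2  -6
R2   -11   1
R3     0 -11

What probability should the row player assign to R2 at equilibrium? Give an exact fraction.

2/5

Row minima: R1 → -6, R2 → -11, R3 → -11; maximin = -6.
Column maxima: b1 → 2, b2 → 1; minimax = 1.
-6 ≠ 1, so there is no saddle point; optimal play is mixed.
R3 is strictly dominated by R1, so the row player never plays it.
On the remaining 2×2 (R1, R2 vs b1, b2):
Let the row player play R1 with probability p. Expected payoff against b1: 2p + (-11)(1−p) = 13p − 11; against b2: (-6)p + 1(1−p) = −7p + 1.
Setting these equal: 13p − 11 = −7p + 1 ⇒ 20p = 12 ⇒ p = 3/5, and the value is (13)·(3/5) − 11 = -16/5.
For the column player: with q = P(b1), equating R1's and R2's payoffs gives 8q − 6 = −12q + 1 ⇒ q = 7/20.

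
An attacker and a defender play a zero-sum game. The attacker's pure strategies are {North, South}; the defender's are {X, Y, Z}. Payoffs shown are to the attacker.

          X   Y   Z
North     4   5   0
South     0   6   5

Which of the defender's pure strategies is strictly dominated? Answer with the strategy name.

Y

X holds the attacker's payoff strictly below Y in every row: 4 < 5, 0 < 6.
So Y is strictly dominated for the defender.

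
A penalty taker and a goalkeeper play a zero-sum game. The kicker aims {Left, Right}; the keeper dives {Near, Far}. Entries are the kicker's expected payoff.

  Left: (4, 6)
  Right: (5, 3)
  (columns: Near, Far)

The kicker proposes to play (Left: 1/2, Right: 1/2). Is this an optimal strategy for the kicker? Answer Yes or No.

Against Near this mix gives (1/2)·4 + (1/2)·5 = 9/2.
Against Far this mix gives (1/2)·6 + (1/2)·3 = 9/2.
All of the keeper's active replies (Near, Far) yield 9/2, and no column does worse for the kicker. The mix makes the keeper indifferent and guarantees 9/2, so it is optimal.

Yes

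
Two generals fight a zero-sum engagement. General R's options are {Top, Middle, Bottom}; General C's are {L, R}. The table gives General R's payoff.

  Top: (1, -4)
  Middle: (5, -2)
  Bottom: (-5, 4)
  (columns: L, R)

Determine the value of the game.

5/8

Row minima: Top → -4, Middle → -2, Bottom → -5; maximin = -2.
Column maxima: L → 5, R → 4; minimax = 4.
-2 ≠ 4, so there is no saddle point; optimal play is mixed.
Top is strictly dominated by Middle, so General R never plays it.
On the remaining 2×2 (Middle, Bottom vs L, R):
Let General R play Middle with probability p. Expected payoff against L: 5p + (-5)(1−p) = 10p − 5; against R: (-2)p + 4(1−p) = −6p + 4.
Setting these equal: 10p − 5 = −6p + 4 ⇒ 16p = 9 ⇒ p = 9/16, and the value is (10)·(9/16) − 5 = 5/8.
For General C: with q = P(L), equating Middle's and Bottom's payoffs gives 7q − 2 = −9q + 4 ⇒ q = 3/8.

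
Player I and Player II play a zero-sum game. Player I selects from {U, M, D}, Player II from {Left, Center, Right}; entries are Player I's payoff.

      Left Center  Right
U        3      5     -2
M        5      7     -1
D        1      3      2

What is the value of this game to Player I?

Row minima: U → -2, M → -1, D → 1; maximin = 1.
Column maxima: Left → 5, Center → 7, Right → 2; minimax = 2.
1 ≠ 2, so there is no saddle point; optimal play is mixed.
U is strictly dominated by M, so Player I never plays it.
Center is strictly dominated by Left (it gives Player I strictly more in every row), so Player II never plays it.
On the remaining 2×2 (M, D vs Left, Right):
Let Player I play M with probability p. Expected payoff against Left: 5p + 1(1−p) = 4p + 1; against Right: (-1)p + 2(1−p) = −3p + 2.
Setting these equal: 4p + 1 = −3p + 2 ⇒ 7p = 1 ⇒ p = 1/7, and the value is (4)·(1/7) + 1 = 11/7.
For Player II: with q = P(Left), equating M's and D's payoffs gives 6q − 1 = −q + 2 ⇒ q = 3/7.

11/7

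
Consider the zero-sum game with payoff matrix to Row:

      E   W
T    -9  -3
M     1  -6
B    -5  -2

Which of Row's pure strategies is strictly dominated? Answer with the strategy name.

B gives a strictly higher payoff than T against every column: -5 > -9, -2 > -3.
So T is strictly dominated and Row never plays it.

T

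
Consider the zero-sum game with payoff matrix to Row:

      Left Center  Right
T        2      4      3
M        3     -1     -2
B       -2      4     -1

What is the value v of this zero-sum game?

Row minima: T → 2, M → -2, B → -2; maximin = 2.
Column maxima: Left → 3, Center → 4, Right → 3; minimax = 3.
2 ≠ 3, so there is no saddle point; optimal play is mixed.
Center is strictly dominated by Right (it gives Row strictly more in every row), so Column never plays it.
With Center eliminated, B is strictly dominated by T (T gives Row strictly more in every remaining column), so Row never plays it.
On the remaining 2×2 (T, M vs Left, Right):
Let Row play T with probability p. Expected payoff against Left: 2p + 3(1−p) = −p + 3; against Right: 3p + (-2)(1−p) = 5p − 2.
Setting these equal: −p + 3 = 5p − 2 ⇒ −6p = -5 ⇒ p = 5/6, and the value is (-1)·(5/6) + 3 = 13/6.
For Column: with q = P(Left), equating T's and M's payoffs gives −q + 3 = 5q − 2 ⇒ q = 5/6.

13/6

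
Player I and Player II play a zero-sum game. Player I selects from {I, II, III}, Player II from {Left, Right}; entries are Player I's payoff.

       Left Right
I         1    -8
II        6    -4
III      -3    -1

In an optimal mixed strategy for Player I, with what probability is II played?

Row minima: I → -8, II → -4, III → -3; maximin = -3.
Column maxima: Left → 6, Right → -1; minimax = -1.
-3 ≠ -1, so there is no saddle point; optimal play is mixed.
I is strictly dominated by II, so Player I never plays it.
On the remaining 2×2 (II, III vs Left, Right):
Let Player I play II with probability p. Expected payoff against Left: 6p + (-3)(1−p) = 9p − 3; against Right: (-4)p + (-1)(1−p) = −3p − 1.
Setting these equal: 9p − 3 = −3p − 1 ⇒ 12p = 2 ⇒ p = 1/6, and the value is (9)·(1/6) − 3 = -3/2.
For Player II: with q = P(Left), equating II's and III's payoffs gives 10q − 4 = −2q − 1 ⇒ q = 1/4.

1/6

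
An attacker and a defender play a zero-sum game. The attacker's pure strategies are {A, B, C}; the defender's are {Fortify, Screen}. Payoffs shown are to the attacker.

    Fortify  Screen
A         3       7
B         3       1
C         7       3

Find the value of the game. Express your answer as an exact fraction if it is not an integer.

Row minima: A → 3, B → 1, C → 3; maximin = 3.
Column maxima: Fortify → 7, Screen → 7; minimax = 7.
3 ≠ 7, so there is no saddle point; optimal play is mixed.
B is strictly dominated by C, so the attacker never plays it.
On the remaining 2×2 (A, C vs Fortify, Screen):
Let the attacker play A with probability p. Expected payoff against Fortify: 3p + 7(1−p) = −4p + 7; against Screen: 7p + 3(1−p) = 4p + 3.
Setting these equal: −4p + 7 = 4p + 3 ⇒ −8p = -4 ⇒ p = 1/2, and the value is (-4)·(1/2) + 7 = 5.
For the defender: with q = P(Fortify), equating A's and C's payoffs gives −4q + 7 = 4q + 3 ⇒ q = 1/2.

5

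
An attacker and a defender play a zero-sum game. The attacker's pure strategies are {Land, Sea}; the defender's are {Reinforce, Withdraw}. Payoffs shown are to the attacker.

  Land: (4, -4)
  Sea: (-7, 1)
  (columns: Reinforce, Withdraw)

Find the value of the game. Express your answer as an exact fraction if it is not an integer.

Row minima: Land → -4, Sea → -7; maximin = -4.
Column maxima: Reinforce → 4, Withdraw → 1; minimax = 1.
-4 ≠ 1, so there is no saddle point; optimal play is mixed.
Let the attacker play Land with probability p. Expected payoff against Reinforce: 4p + (-7)(1−p) = 11p − 7; against Withdraw: (-4)p + 1(1−p) = −5p + 1.
Setting these equal: 11p − 7 = −5p + 1 ⇒ 16p = 8 ⇒ p = 1/2, and the value is (11)·(1/2) − 7 = -3/2.
For the defender: with q = P(Reinforce), equating Land's and Sea's payoffs gives 8q − 4 = −8q + 1 ⇒ q = 5/16.

-3/2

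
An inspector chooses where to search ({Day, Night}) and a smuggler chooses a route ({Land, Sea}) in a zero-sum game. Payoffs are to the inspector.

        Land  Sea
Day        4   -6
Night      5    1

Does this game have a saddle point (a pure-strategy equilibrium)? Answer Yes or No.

Row minima: Day → -6, Night → 1; maximin = 1.
Column maxima: Land → 5, Sea → 1; minimax = 1.
maximin = minimax = 1, so a saddle point exists.

Yes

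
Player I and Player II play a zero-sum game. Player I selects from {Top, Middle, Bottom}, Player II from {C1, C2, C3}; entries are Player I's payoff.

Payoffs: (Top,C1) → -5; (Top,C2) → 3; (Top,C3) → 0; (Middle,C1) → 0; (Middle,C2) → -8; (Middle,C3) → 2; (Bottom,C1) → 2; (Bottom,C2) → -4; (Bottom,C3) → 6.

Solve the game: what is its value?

Row minima: Top → -5, Middle → -8, Bottom → -4; maximin = -4.
Column maxima: C1 → 2, C2 → 3, C3 → 6; minimax = 2.
-4 ≠ 2, so there is no saddle point; optimal play is mixed.
Middle is strictly dominated by Bottom, so Player I never plays it.
C3 is strictly dominated by C1 (it gives Player I strictly more in every row), so Player II never plays it.
On the remaining 2×2 (Top, Bottom vs C1, C2):
Let Player I play Top with probability p. Expected payoff against C1: (-5)p + 2(1−p) = −7p + 2; against C2: 3p + (-4)(1−p) = 7p − 4.
Setting these equal: −7p + 2 = 7p − 4 ⇒ −14p = -6 ⇒ p = 3/7, and the value is (-7)·(3/7) + 2 = -1.
For Player II: with q = P(C1), equating Top's and Bottom's payoffs gives −8q + 3 = 6q − 4 ⇒ q = 1/2.

-1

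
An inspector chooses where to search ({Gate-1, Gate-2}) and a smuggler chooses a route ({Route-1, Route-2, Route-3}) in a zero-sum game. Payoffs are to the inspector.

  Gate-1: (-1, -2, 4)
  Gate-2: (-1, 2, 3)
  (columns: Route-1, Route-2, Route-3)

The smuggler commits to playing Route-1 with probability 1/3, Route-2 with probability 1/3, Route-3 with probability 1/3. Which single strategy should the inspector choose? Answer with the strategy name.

Expected payoff of Gate-1: (1/3)·(-1) + (1/3)·(-2) + (1/3)·4 = 1/3.
Expected payoff of Gate-2: (1/3)·(-1) + (1/3)·2 + (1/3)·3 = 4/3.
The largest is 4/3, so the inspector's best response is Gate-2.

Gate-2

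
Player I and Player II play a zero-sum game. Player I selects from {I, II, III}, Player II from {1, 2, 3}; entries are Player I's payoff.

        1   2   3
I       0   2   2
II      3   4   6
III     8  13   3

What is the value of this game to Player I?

39/8

Row minima: I → 0, II → 3, III → 3; maximin = 3.
Column maxima: 1 → 8, 2 → 13, 3 → 6; minimax = 6.
3 ≠ 6, so there is no saddle point; optimal play is mixed.
I is strictly dominated by II, so Player I never plays it.
2 is strictly dominated by 1 (it gives Player I strictly more in every row), so Player II never plays it.
On the remaining 2×2 (II, III vs 1, 3):
Let Player I play II with probability p. Expected payoff against 1: 3p + 8(1−p) = −5p + 8; against 3: 6p + 3(1−p) = 3p + 3.
Setting these equal: −5p + 8 = 3p + 3 ⇒ −8p = -5 ⇒ p = 5/8, and the value is (-5)·(5/8) + 8 = 39/8.
For Player II: with q = P(1), equating II's and III's payoffs gives −3q + 6 = 5q + 3 ⇒ q = 3/8.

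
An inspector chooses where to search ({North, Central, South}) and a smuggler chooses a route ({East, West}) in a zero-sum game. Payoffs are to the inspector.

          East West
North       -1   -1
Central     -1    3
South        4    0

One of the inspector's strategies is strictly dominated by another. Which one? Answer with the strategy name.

North

South gives a strictly higher payoff than North against every column: 4 > -1, 0 > -1.
So North is strictly dominated and the inspector never plays it.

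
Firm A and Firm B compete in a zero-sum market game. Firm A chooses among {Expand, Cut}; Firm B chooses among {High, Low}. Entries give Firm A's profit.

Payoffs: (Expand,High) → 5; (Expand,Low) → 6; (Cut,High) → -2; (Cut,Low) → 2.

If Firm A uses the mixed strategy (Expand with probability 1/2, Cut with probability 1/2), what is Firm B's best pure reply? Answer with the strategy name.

If Firm B plays High, Firm A's expected payoff is (1/2)·5 + (1/2)·(-2) = 3/2.
If Firm B plays Low, Firm A's expected payoff is (1/2)·6 + (1/2)·2 = 4.
Firm B minimizes Firm A's payoff; the smallest is 3/2, so the best response is High.

High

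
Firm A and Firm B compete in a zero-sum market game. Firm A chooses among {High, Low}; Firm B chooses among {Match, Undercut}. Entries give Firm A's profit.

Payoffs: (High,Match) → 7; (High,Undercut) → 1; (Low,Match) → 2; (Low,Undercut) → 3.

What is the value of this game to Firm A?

19/7

Row minima: High → 1, Low → 2; maximin = 2.
Column maxima: Match → 7, Undercut → 3; minimax = 3.
2 ≠ 3, so there is no saddle point; optimal play is mixed.
Let Firm A play High with probability p. Expected payoff against Match: 7p + 2(1−p) = 5p + 2; against Undercut: 1p + 3(1−p) = −2p + 3.
Setting these equal: 5p + 2 = −2p + 3 ⇒ 7p = 1 ⇒ p = 1/7, and the value is (5)·(1/7) + 2 = 19/7.
For Firm B: with q = P(Match), equating High's and Low's payoffs gives 6q + 1 = −q + 3 ⇒ q = 2/7.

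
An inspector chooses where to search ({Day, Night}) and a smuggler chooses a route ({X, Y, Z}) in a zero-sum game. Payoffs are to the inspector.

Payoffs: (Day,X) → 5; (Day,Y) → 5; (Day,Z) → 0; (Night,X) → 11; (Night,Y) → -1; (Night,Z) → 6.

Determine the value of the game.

Row minima: Day → 0, Night → -1; maximin = 0.
Column maxima: X → 11, Y → 5, Z → 6; minimax = 5.
0 ≠ 5, so there is no saddle point; optimal play is mixed.
X is strictly dominated by Z (it gives the inspector strictly more in every row), so the smuggler never plays it.
On the remaining 2×2 (Day, Night vs Y, Z):
Let the inspector play Day with probability p. Expected payoff against Y: 5p + (-1)(1−p) = 6p − 1; against Z: 0p + 6(1−p) = −6p + 6.
Setting these equal: 6p − 1 = −6p + 6 ⇒ 12p = 7 ⇒ p = 7/12, and the value is (6)·(7/12) − 1 = 5/2.
For the smuggler: with q = P(Y), equating Day's and Night's payoffs gives 5q = −7q + 6 ⇒ q = 1/2.

5/2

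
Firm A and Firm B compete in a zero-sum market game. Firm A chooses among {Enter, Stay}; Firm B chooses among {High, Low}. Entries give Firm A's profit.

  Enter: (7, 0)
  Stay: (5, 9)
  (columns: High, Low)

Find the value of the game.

Row minima: Enter → 0, Stay → 5; maximin = 5.
Column maxima: High → 7, Low → 9; minimax = 7.
5 ≠ 7, so there is no saddle point; optimal play is mixed.
Let Firm A play Enter with probability p. Expected payoff against High: 7p + 5(1−p) = 2p + 5; against Low: 0p + 9(1−p) = −9p + 9.
Setting these equal: 2p + 5 = −9p + 9 ⇒ 11p = 4 ⇒ p = 4/11, and the value is (2)·(4/11) + 5 = 63/11.
For Firm B: with q = P(High), equating Enter's and Stay's payoffs gives 7q = −4q + 9 ⇒ q = 9/11.

63/11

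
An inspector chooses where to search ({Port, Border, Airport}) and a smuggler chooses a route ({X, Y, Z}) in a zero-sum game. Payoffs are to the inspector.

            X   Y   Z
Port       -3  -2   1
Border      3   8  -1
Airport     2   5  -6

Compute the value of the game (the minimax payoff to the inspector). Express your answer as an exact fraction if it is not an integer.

0

Row minima: Port → -3, Border → -1, Airport → -6; maximin = -1.
Column maxima: X → 3, Y → 8, Z → 1; minimax = 1.
-1 ≠ 1, so there is no saddle point; optimal play is mixed.
Airport is strictly dominated by Border, so the inspector never plays it.
Y is strictly dominated by X (it gives the inspector strictly more in every row), so the smuggler never plays it.
On the remaining 2×2 (Port, Border vs X, Z):
Let the inspector play Port with probability p. Expected payoff against X: (-3)p + 3(1−p) = −6p + 3; against Z: 1p + (-1)(1−p) = 2p − 1.
Setting these equal: −6p + 3 = 2p − 1 ⇒ −8p = -4 ⇒ p = 1/2, and the value is (-6)·(1/2) + 3 = 0.
For the smuggler: with q = P(X), equating Port's and Border's payoffs gives −4q + 1 = 4q − 1 ⇒ q = 1/4.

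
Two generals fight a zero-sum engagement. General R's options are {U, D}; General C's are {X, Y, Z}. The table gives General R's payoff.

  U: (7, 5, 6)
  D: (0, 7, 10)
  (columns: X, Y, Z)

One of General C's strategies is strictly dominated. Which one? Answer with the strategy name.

Y holds General R's payoff strictly below Z in every row: 5 < 6, 7 < 10.
So Z is strictly dominated for General C.

Z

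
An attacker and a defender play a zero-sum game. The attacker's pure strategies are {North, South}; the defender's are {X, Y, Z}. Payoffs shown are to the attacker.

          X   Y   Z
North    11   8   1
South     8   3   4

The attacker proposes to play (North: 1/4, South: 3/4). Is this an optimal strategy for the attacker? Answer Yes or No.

Against X this mix gives (1/4)·11 + (3/4)·8 = 35/4.
Against Y this mix gives (1/4)·8 + (3/4)·3 = 17/4.
Against Z this mix gives (1/4)·1 + (3/4)·4 = 13/4.
The defender will play Z, holding the attacker to 13/4. Shifting weight toward the row that does better against Z would raise this floor (the equalizing mix achieves 29/8 against both Z and Y), so the proposed strategy is not optimal.

No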